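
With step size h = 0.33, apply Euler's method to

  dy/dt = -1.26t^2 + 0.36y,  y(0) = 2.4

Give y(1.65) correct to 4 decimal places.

2.7365

Euler: y_{n+1} = y_n + h·f(t_n, y_n).
t=0.000000, y=2.400000: f=0.864000 → y ← 2.400000 + 0.33·0.864000 = 2.685120
t=0.330000, y=2.685120: f=0.829429 → y ← 2.685120 + 0.33·0.829429 = 2.958832
t=0.660000, y=2.958832: f=0.516323 → y ← 2.958832 + 0.33·0.516323 = 3.129218
t=0.990000, y=3.129218: f=-0.108407 → y ← 3.129218 + 0.33·(-0.108407) = 3.093444
t=1.320000, y=3.093444: f=-1.081784 → y ← 3.093444 + 0.33·(-1.081784) = 2.736455
y(1.65) ≈ 2.7365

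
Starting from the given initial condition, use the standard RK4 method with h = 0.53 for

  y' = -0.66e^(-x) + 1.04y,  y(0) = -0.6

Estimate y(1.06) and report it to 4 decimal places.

-2.6680

RK4: k1 = f(x_n, y_n); k2 = f(x_n + h/2, y_n + (h/2)·k1); k3 = f(x_n + h/2, y_n + (h/2)·k2); k4 = f(x_n + h, y_n + h·k3); y_{n+1} = y_n + (h/6)·(k1 + 2k2 + 2k3 + k4).
x=0.000000, y=-0.600000:
  k1 = f(0.000000, -0.600000) = -1.284000
  k2 = f(0.265000, -0.940260) = -1.484226
  k3 = f(0.265000, -0.993320) = -1.539409
  k4 = f(0.530000, -1.415887) = -1.861001
  y ← -0.600000 + (0.53/6)·(k1 + 2k2 + 2k3 + k4) = -1.411984
x=0.530000, y=-1.411984:
  k1 = f(0.530000, -1.411984) = -1.856943
  k2 = f(0.795000, -1.904074) = -2.278280
  k3 = f(0.795000, -2.015728) = -2.394401
  k4 = f(1.060000, -2.681017) = -3.016918
  y ← -1.411984 + (0.53/6)·(k1 + 2k2 + 2k3 + k4) = -2.668015
y(1.06) ≈ -2.6680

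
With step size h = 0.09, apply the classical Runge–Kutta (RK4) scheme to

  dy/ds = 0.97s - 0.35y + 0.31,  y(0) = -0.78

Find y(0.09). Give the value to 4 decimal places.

-0.7245

RK4: k1 = f(s_n, y_n); k2 = f(s_n + h/2, y_n + (h/2)·k1); k3 = f(s_n + h/2, y_n + (h/2)·k2); k4 = f(s_n + h, y_n + h·k3); y_{n+1} = y_n + (h/6)·(k1 + 2k2 + 2k3 + k4).
s=0.000000, y=-0.780000:
  k1 = f(0.000000, -0.780000) = 0.583000
  k2 = f(0.045000, -0.753765) = 0.617468
  k3 = f(0.045000, -0.752214) = 0.616925
  k4 = f(0.090000, -0.724477) = 0.650867
  y ← -0.780000 + (0.09/6)·(k1 + 2k2 + 2k3 + k4) = -0.724460
y(0.09) ≈ -0.7245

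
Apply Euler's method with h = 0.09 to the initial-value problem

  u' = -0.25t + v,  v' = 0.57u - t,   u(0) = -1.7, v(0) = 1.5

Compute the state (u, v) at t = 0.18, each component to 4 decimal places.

Euler on (u,v): u_{n+1} = u_n + h·u', v_{n+1} = v_n + h·v'.
0.000000: (-1.700000, 1.500000); f=(1.500000, -0.969000) → (-1.565000, 1.412790)
0.090000: (-1.565000, 1.412790); f=(1.390290, -0.982050) → (-1.439874, 1.324405)
(u(0.18), v(0.18)) ≈ (-1.4399, 1.3244)

-1.4399, 1.3244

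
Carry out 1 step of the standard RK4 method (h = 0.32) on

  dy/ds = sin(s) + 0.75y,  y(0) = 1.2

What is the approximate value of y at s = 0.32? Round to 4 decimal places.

1.5806

RK4: k1 = f(s_n, y_n); k2 = f(s_n + h/2, y_n + (h/2)·k1); k3 = f(s_n + h/2, y_n + (h/2)·k2); k4 = f(s_n + h, y_n + h·k3); y_{n+1} = y_n + (h/6)·(k1 + 2k2 + 2k3 + k4).
s=0.000000, y=1.200000:
  k1 = f(0.000000, 1.200000) = 0.900000
  k2 = f(0.160000, 1.344000) = 1.167318
  k3 = f(0.160000, 1.386771) = 1.199396
  k4 = f(0.320000, 1.583807) = 1.502422
  y ← 1.200000 + (0.32/6)·(k1 + 2k2 + 2k3 + k4) = 1.580579
y(0.32) ≈ 1.5806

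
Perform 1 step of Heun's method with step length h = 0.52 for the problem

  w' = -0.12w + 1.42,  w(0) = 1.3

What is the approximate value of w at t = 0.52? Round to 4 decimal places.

Heun: k1 = f(t_n, w_n); k2 = f(t_n + h, w_n + h·k1); w_{n+1} = w_n + (h/2)·(k1 + k2).
t=0.000000, w=1.300000:
  k1 = f(0.000000, 1.300000) = 1.264000
  k2 = f(0.520000, 1.957280) = 1.185126
  w ← 1.300000 + (0.52/2)·(1.264000 + 1.185126) = 1.936773
w(0.52) ≈ 1.9368

1.9368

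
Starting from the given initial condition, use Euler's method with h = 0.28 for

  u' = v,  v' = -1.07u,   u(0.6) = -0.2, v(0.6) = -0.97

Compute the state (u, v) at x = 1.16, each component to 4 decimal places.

Euler on (u,v): u_{n+1} = u_n + h·u', v_{n+1} = v_n + h·v'.
0.600000: (-0.200000, -0.970000); f=(-0.970000, 0.214000) → (-0.471600, -0.910080)
0.880000: (-0.471600, -0.910080); f=(-0.910080, 0.504612) → (-0.726422, -0.768789)
(u(1.16), v(1.16)) ≈ (-0.7264, -0.7688)

-0.7264, -0.7688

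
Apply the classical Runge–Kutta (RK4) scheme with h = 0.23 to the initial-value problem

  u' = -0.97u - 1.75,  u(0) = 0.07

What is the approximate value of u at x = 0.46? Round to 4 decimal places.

RK4: k1 = f(x_n, u_n); k2 = f(x_n + h/2, u_n + (h/2)·k1); k3 = f(x_n + h/2, u_n + (h/2)·k2); k4 = f(x_n + h, u_n + h·k3); u_{n+1} = u_n + (h/6)·(k1 + 2k2 + 2k3 + k4).
x=0.000000, u=0.070000:
  k1 = f(0.000000, 0.070000) = -1.817900
  k2 = f(0.115000, -0.139059) = -1.615113
  k3 = f(0.115000, -0.115738) = -1.637734
  k4 = f(0.230000, -0.306679) = -1.452522
  u ← 0.070000 + (0.23/6)·(k1 + 2k2 + 2k3 + k4) = -0.304751
x=0.230000, u=-0.304751:
  k1 = f(0.230000, -0.304751) = -1.454391
  k2 = f(0.345000, -0.472006) = -1.292154
  k3 = f(0.345000, -0.453349) = -1.310252
  k4 = f(0.460000, -0.606109) = -1.162074
  u ← -0.304751 + (0.23/6)·(k1 + 2k2 + 2k3 + k4) = -0.604567
u(0.46) ≈ -0.6046

-0.6046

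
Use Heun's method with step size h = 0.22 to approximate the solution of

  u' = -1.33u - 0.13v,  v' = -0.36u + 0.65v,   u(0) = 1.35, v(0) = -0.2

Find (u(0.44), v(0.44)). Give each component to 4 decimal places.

Heun on (u,v): k1 = f(s_n, state_n); k2 = f(s_n + h, state_n + h·k1); state_{n+1} = state_n + (h/2)·(k1 + k2).
0.000000: (1.350000, -0.200000)
  k1 = (-1.769500, -0.616000)
  predictor → (0.960710, -0.335520)
  k2 = (-1.234127, -0.563944)
  → (1.019601, -0.329794)
0.220000: (1.019601, -0.329794)
  k1 = (-1.313196, -0.581422)
  predictor → (0.730698, -0.457707)
  k2 = (-0.912326, -0.560561)
  → (0.774794, -0.455412)
(u(0.44), v(0.44)) ≈ (0.7748, -0.4554)

0.7748, -0.4554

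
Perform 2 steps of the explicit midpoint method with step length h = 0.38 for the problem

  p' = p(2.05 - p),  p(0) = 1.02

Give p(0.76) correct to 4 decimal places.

1.6883

Midpoint: k1 = f(s_n, p_n); k2 = f(s_n + h/2, p_n + (h/2)·k1); p_{n+1} = p_n + h·k2.
s=0.000000, p=1.020000:
  k1 = f(0.000000, 1.020000) = 1.050600
  k2 = f(0.190000, 1.219614) = 1.012750
  p ← 1.020000 + 0.38·1.012750 = 1.404845
s=0.380000, p=1.404845:
  k1 = f(0.380000, 1.404845) = 0.906343
  k2 = f(0.570000, 1.577050) = 0.745866
  p ← 1.404845 + 0.38·0.745866 = 1.688274
p(0.76) ≈ 1.6883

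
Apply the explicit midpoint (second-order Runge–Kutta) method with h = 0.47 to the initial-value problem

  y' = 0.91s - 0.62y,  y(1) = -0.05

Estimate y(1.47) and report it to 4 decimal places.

Midpoint: k1 = f(s_n, y_n); k2 = f(s_n + h/2, y_n + (h/2)·k1); y_{n+1} = y_n + h·k2.
s=1.000000, y=-0.050000:
  k1 = f(1.000000, -0.050000) = 0.941000
  k2 = f(1.235000, 0.171135) = 1.017746
  y ← -0.050000 + 0.47·1.017746 = 0.428341
y(1.47) ≈ 0.4283

0.4283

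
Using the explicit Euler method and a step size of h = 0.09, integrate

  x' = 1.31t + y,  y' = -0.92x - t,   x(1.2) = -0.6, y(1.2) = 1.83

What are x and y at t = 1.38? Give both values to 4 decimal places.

0.0177, 1.6799

Euler on (x,y): x_{n+1} = x_n + h·x', y_{n+1} = y_n + h·y'.
1.200000: (-0.600000, 1.830000); f=(3.402000, -0.648000) → (-0.293820, 1.771680)
1.290000: (-0.293820, 1.771680); f=(3.461580, -1.019686) → (0.017722, 1.679908)
(x(1.38), y(1.38)) ≈ (0.0177, 1.6799)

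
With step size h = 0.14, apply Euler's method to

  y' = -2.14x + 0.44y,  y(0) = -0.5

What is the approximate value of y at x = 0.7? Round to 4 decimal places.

Euler: y_{n+1} = y_n + h·f(x_n, y_n).
x=0.000000, y=-0.500000: f=-0.220000 → y ← -0.500000 + 0.14·(-0.220000) = -0.530800
x=0.140000, y=-0.530800: f=-0.533152 → y ← -0.530800 + 0.14·(-0.533152) = -0.605441
x=0.280000, y=-0.605441: f=-0.865594 → y ← -0.605441 + 0.14·(-0.865594) = -0.726624
x=0.420000, y=-0.726624: f=-1.218515 → y ← -0.726624 + 0.14·(-1.218515) = -0.897217
x=0.560000, y=-0.897217: f=-1.593175 → y ← -0.897217 + 0.14·(-1.593175) = -1.120261
y(0.7) ≈ -1.1203

-1.1203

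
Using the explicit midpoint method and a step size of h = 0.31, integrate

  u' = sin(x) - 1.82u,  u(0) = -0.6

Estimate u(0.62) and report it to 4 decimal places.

-0.0716

Midpoint: k1 = f(x_n, u_n); k2 = f(x_n + h/2, u_n + (h/2)·k1); u_{n+1} = u_n + h·k2.
x=0.000000, u=-0.600000:
  k1 = f(0.000000, -0.600000) = 1.092000
  k2 = f(0.155000, -0.430740) = 0.938327
  u ← -0.600000 + 0.31·0.938327 = -0.309119
x=0.310000, u=-0.309119:
  k1 = f(0.310000, -0.309119) = 0.867655
  k2 = f(0.465000, -0.174632) = 0.766253
  u ← -0.309119 + 0.31·0.766253 = -0.071580
u(0.62) ≈ -0.0716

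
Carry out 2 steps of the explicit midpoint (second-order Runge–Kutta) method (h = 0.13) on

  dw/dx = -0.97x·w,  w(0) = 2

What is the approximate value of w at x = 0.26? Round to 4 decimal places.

1.9352

Midpoint: k1 = f(x_n, w_n); k2 = f(x_n + h/2, w_n + (h/2)·k1); w_{n+1} = w_n + h·k2.
x=0.000000, w=2.000000:
  k1 = f(0.000000, 2.000000) = 0.000000
  k2 = f(0.065000, 2.000000) = -0.126100
  w ← 2.000000 + 0.13·(-0.126100) = 1.983607
x=0.130000, w=1.983607:
  k1 = f(0.130000, 1.983607) = -0.250133
  k2 = f(0.195000, 1.967348) = -0.372124
  w ← 1.983607 + 0.13·(-0.372124) = 1.935231
w(0.26) ≈ 1.9352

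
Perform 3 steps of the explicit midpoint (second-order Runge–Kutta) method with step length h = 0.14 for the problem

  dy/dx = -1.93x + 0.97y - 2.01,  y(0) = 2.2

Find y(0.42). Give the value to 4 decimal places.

Midpoint: k1 = f(x_n, y_n); k2 = f(x_n + h/2, y_n + (h/2)·k1); y_{n+1} = y_n + h·k2.
x=0.000000, y=2.200000:
  k1 = f(0.000000, 2.200000) = 0.124000
  k2 = f(0.070000, 2.208680) = -0.002680
  y ← 2.200000 + 0.14·(-0.002680) = 2.199625
x=0.140000, y=2.199625:
  k1 = f(0.140000, 2.199625) = -0.146564
  k2 = f(0.210000, 2.189365) = -0.291616
  y ← 2.199625 + 0.14·(-0.291616) = 2.158799
x=0.280000, y=2.158799:
  k1 = f(0.280000, 2.158799) = -0.456365
  k2 = f(0.350000, 2.126853) = -0.622453
  y ← 2.158799 + 0.14·(-0.622453) = 2.071655
y(0.42) ≈ 2.0717

2.0717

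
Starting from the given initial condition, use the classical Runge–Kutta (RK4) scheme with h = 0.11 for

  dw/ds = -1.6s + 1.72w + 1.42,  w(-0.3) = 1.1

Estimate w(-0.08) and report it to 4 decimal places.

2.0699

RK4: k1 = f(s_n, w_n); k2 = f(s_n + h/2, w_n + (h/2)·k1); k3 = f(s_n + h/2, w_n + (h/2)·k2); k4 = f(s_n + h, w_n + h·k3); w_{n+1} = w_n + (h/6)·(k1 + 2k2 + 2k3 + k4).
s=-0.300000, w=1.100000:
  k1 = f(-0.300000, 1.100000) = 3.792000
  k2 = f(-0.245000, 1.308560) = 4.062723
  k3 = f(-0.245000, 1.323450) = 4.088334
  k4 = f(-0.190000, 1.549717) = 4.389513
  w ← 1.100000 + (0.11/6)·(k1 + 2k2 + 2k3 + k4) = 1.548866
s=-0.190000, w=1.548866:
  k1 = f(-0.190000, 1.548866) = 4.388050
  k2 = f(-0.135000, 1.790209) = 4.715160
  k3 = f(-0.135000, 1.808200) = 4.746104
  k4 = f(-0.080000, 2.070938) = 5.110013
  w ← 1.548866 + (0.11/6)·(k1 + 2k2 + 2k3 + k4) = 2.069911
w(-0.08) ≈ 2.0699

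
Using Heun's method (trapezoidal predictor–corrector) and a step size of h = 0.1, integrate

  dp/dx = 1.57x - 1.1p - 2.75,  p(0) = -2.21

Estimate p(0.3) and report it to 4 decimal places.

Heun: k1 = f(x_n, p_n); k2 = f(x_n + h, p_n + h·k1); p_{n+1} = p_n + (h/2)·(k1 + k2).
x=0.000000, p=-2.210000:
  k1 = f(0.000000, -2.210000) = -0.319000
  k2 = f(0.100000, -2.241900) = -0.126910
  p ← -2.210000 + (0.1/2)·(-0.319000 + (-0.126910)) = -2.232295
x=0.100000, p=-2.232295:
  k1 = f(0.100000, -2.232295) = -0.137475
  k2 = f(0.200000, -2.246043) = 0.034647
  p ← -2.232295 + (0.1/2)·(-0.137475 + 0.034647) = -2.237437
x=0.200000, p=-2.237437:
  k1 = f(0.200000, -2.237437) = 0.025181
  k2 = f(0.300000, -2.234919) = 0.179411
  p ← -2.237437 + (0.1/2)·(0.025181 + 0.179411) = -2.227207
p(0.3) ≈ -2.2272

-2.2272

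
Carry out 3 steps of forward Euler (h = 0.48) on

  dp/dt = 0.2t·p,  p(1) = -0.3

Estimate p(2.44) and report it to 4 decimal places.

Euler: p_{n+1} = p_n + h·f(t_n, p_n).
t=1.000000, p=-0.300000: f=-0.060000 → p ← -0.300000 + 0.48·(-0.060000) = -0.328800
t=1.480000, p=-0.328800: f=-0.097325 → p ← -0.328800 + 0.48·(-0.097325) = -0.375516
t=1.960000, p=-0.375516: f=-0.147202 → p ← -0.375516 + 0.48·(-0.147202) = -0.446173
p(2.44) ≈ -0.4462

-0.4462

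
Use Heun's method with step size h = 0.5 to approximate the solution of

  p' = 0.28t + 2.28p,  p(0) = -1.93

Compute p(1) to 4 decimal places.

Heun: k1 = f(t_n, p_n); k2 = f(t_n + h, p_n + h·k1); p_{n+1} = p_n + (h/2)·(k1 + k2).
t=0.000000, p=-1.930000:
  k1 = f(0.000000, -1.930000) = -4.400400
  k2 = f(0.500000, -4.130200) = -9.276856
  p ← -1.930000 + (0.5/2)·(-4.400400 + (-9.276856)) = -5.349314
t=0.500000, p=-5.349314:
  k1 = f(0.500000, -5.349314) = -12.056436
  k2 = f(1.000000, -11.377532) = -25.660773
  p ← -5.349314 + (0.5/2)·(-12.056436 + (-25.660773)) = -14.778616
p(1) ≈ -14.7786

-14.7786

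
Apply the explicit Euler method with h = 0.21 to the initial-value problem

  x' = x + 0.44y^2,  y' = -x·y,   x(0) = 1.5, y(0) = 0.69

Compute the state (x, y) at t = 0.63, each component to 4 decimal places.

Euler on (x,y): x_{n+1} = x_n + h·x', y_{n+1} = y_n + h·y'.
0.000000: (1.500000, 0.690000); f=(1.709484, -1.035000) → (1.858992, 0.472650)
0.210000: (1.858992, 0.472650); f=(1.957287, -0.878652) → (2.270022, 0.288133)
0.420000: (2.270022, 0.288133); f=(2.306551, -0.654068) → (2.754398, 0.150779)
(x(0.63), y(0.63)) ≈ (2.7544, 0.1508)

2.7544, 0.1508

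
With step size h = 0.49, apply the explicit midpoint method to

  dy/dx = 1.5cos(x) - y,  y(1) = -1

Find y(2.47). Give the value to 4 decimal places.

-0.6558

Midpoint: k1 = f(x_n, y_n); k2 = f(x_n + h/2, y_n + (h/2)·k1); y_{n+1} = y_n + h·k2.
x=1.000000, y=-1.000000:
  k1 = f(1.000000, -1.000000) = 1.810453
  k2 = f(1.245000, -0.556439) = 1.036534
  y ← -1.000000 + 0.49·1.036534 = -0.492098
x=1.490000, y=-0.492098:
  k1 = f(1.490000, -0.492098) = 0.613161
  k2 = f(1.735000, -0.341874) = 0.096674
  y ← -0.492098 + 0.49·0.096674 = -0.444728
x=1.980000, y=-0.444728:
  k1 = f(1.980000, -0.444728) = -0.152090
  k2 = f(2.225000, -0.481990) = -0.430801
  y ← -0.444728 + 0.49·(-0.430801) = -0.655821
y(2.47) ≈ -0.6558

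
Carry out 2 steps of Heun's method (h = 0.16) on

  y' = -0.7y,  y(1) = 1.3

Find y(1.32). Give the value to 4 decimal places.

Heun: k1 = f(s_n, y_n); k2 = f(s_n + h, y_n + h·k1); y_{n+1} = y_n + (h/2)·(k1 + k2).
s=1.000000, y=1.300000:
  k1 = f(1.000000, 1.300000) = -0.910000
  k2 = f(1.160000, 1.154400) = -0.808080
  y ← 1.300000 + (0.16/2)·(-0.910000 + (-0.808080)) = 1.162554
s=1.160000, y=1.162554:
  k1 = f(1.160000, 1.162554) = -0.813788
  k2 = f(1.320000, 1.032348) = -0.722643
  y ← 1.162554 + (0.16/2)·(-0.813788 + (-0.722643)) = 1.039639
y(1.32) ≈ 1.0396

1.0396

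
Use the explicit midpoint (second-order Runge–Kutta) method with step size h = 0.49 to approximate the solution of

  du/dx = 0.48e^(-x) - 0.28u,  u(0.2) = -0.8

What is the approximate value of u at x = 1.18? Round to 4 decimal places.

-0.4044

Midpoint: k1 = f(x_n, u_n); k2 = f(x_n + h/2, u_n + (h/2)·k1); u_{n+1} = u_n + h·k2.
x=0.200000, u=-0.800000:
  k1 = f(0.200000, -0.800000) = 0.616991
  k2 = f(0.445000, -0.648837) = 0.489270
  u ← -0.800000 + 0.49·0.489270 = -0.560258
x=0.690000, u=-0.560258:
  k1 = f(0.690000, -0.560258) = 0.397629
  k2 = f(0.935000, -0.462839) = 0.318036
  u ← -0.560258 + 0.49·0.318036 = -0.404420
u(1.18) ≈ -0.4044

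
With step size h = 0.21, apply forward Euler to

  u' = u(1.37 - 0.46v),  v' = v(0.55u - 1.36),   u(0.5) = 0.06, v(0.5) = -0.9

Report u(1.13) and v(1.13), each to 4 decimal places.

Euler on (u,v): u_{n+1} = u_n + h·u', v_{n+1} = v_n + h·v'.
0.500000: (0.060000, -0.900000); f=(0.107040, 1.194300) → (0.082478, -0.649197)
0.710000: (0.082478, -0.649197); f=(0.137626, 0.853458) → (0.111380, -0.469971)
0.920000: (0.111380, -0.469971); f=(0.176669, 0.610370) → (0.148480, -0.341793)
(u(1.13), v(1.13)) ≈ (0.1485, -0.3418)

0.1485, -0.3418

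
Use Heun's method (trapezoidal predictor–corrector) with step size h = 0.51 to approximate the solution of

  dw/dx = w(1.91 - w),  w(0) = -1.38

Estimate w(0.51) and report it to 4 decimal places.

-7.8201

Heun: k1 = f(x_n, w_n); k2 = f(x_n + h, w_n + h·k1); w_{n+1} = w_n + (h/2)·(k1 + k2).
x=0.000000, w=-1.380000:
  k1 = f(0.000000, -1.380000) = -4.540200
  k2 = f(0.510000, -3.695502) = -20.715144
  w ← -1.380000 + (0.51/2)·(-4.540200 + (-20.715144)) = -7.820113
w(0.51) ≈ -7.8201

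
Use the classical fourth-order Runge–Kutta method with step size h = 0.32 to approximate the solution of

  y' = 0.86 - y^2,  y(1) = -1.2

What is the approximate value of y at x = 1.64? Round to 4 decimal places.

RK4: k1 = f(x_n, y_n); k2 = f(x_n + h/2, y_n + (h/2)·k1); k3 = f(x_n + h/2, y_n + (h/2)·k2); k4 = f(x_n + h, y_n + h·k3); y_{n+1} = y_n + (h/6)·(k1 + 2k2 + 2k3 + k4).
x=1.000000, y=-1.200000:
  k1 = f(1.000000, -1.200000) = -0.580000
  k2 = f(1.160000, -1.292800) = -0.811332
  k3 = f(1.160000, -1.329813) = -0.908403
  k4 = f(1.320000, -1.490689) = -1.362153
  y ← -1.200000 + (0.32/6)·(k1 + 2k2 + 2k3 + k4) = -1.487020
x=1.320000, y=-1.487020:
  k1 = f(1.320000, -1.487020) = -1.351228
  k2 = f(1.480000, -1.703216) = -2.040946
  k3 = f(1.480000, -1.813571) = -2.429041
  k4 = f(1.640000, -2.264313) = -4.267113
  y ← -1.487020 + (0.32/6)·(k1 + 2k2 + 2k3 + k4) = -2.263463
y(1.64) ≈ -2.2635

-2.2635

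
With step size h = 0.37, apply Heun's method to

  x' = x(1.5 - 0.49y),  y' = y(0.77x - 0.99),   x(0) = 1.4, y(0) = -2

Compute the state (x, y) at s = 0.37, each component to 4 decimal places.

Heun on (x,y): k1 = f(s_n, state_n); k2 = f(s_n + h, state_n + h·k1); state_{n+1} = state_n + (h/2)·(k1 + k2).
0.000000: (1.400000, -2.000000)
  k1 = (3.472000, -0.176000)
  predictor → (2.684640, -2.065120)
  k2 = (6.743571, -2.224491)
  → (3.289881, -2.444091)
(x(0.37), y(0.37)) ≈ (3.2899, -2.4441)

3.2899, -2.4441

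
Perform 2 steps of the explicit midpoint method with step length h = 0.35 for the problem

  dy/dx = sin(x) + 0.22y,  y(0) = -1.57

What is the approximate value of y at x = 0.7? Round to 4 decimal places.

-1.5853

Midpoint: k1 = f(x_n, y_n); k2 = f(x_n + h/2, y_n + (h/2)·k1); y_{n+1} = y_n + h·k2.
x=0.000000, y=-1.570000:
  k1 = f(0.000000, -1.570000) = -0.345400
  k2 = f(0.175000, -1.630445) = -0.184590
  y ← -1.570000 + 0.35·(-0.184590) = -1.634606
x=0.350000, y=-1.634606:
  k1 = f(0.350000, -1.634606) = -0.016716
  k2 = f(0.525000, -1.637532) = 0.140956
  y ← -1.634606 + 0.35·0.140956 = -1.585272
y(0.7) ≈ -1.5853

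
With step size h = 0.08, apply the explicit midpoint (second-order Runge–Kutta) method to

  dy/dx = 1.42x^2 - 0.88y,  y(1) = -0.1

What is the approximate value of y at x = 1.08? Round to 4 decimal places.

0.0257

Midpoint: k1 = f(x_n, y_n); k2 = f(x_n + h/2, y_n + (h/2)·k1); y_{n+1} = y_n + h·k2.
x=1.000000, y=-0.100000:
  k1 = f(1.000000, -0.100000) = 1.508000
  k2 = f(1.040000, -0.039680) = 1.570790
  y ← -0.100000 + 0.08·1.570790 = 0.025663
y(1.08) ≈ 0.0257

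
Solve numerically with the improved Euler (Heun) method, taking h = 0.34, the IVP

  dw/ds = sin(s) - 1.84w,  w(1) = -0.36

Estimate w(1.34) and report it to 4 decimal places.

0.0138

Heun: k1 = f(s_n, w_n); k2 = f(s_n + h, w_n + h·k1); w_{n+1} = w_n + (h/2)·(k1 + k2).
s=1.000000, w=-0.360000:
  k1 = f(1.000000, -0.360000) = 1.503871
  k2 = f(1.340000, 0.151316) = 0.695063
  w ← -0.360000 + (0.34/2)·(1.503871 + 0.695063) = 0.013819
w(1.34) ≈ 0.0138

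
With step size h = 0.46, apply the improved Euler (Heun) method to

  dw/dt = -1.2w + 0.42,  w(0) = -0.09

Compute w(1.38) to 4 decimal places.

0.2548

Heun: k1 = f(t_n, w_n); k2 = f(t_n + h, w_n + h·k1); w_{n+1} = w_n + (h/2)·(k1 + k2).
t=0.000000, w=-0.090000:
  k1 = f(0.000000, -0.090000) = 0.528000
  k2 = f(0.460000, 0.152880) = 0.236544
  w ← -0.090000 + (0.46/2)·(0.528000 + 0.236544) = 0.085845
t=0.460000, w=0.085845:
  k1 = f(0.460000, 0.085845) = 0.316986
  k2 = f(0.920000, 0.231659) = 0.142010
  w ← 0.085845 + (0.46/2)·(0.316986 + 0.142010) = 0.191414
t=0.920000, w=0.191414:
  k1 = f(0.920000, 0.191414) = 0.190303
  k2 = f(1.380000, 0.278954) = 0.085256
  w ← 0.191414 + (0.46/2)·(0.190303 + 0.085256) = 0.254793
w(1.38) ≈ 0.2548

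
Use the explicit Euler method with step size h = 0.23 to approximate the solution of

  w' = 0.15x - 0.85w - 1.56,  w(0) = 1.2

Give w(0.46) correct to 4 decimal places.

Euler: w_{n+1} = w_n + h·f(x_n, w_n).
x=0.000000, w=1.200000: f=-2.580000 → w ← 1.200000 + 0.23·(-2.580000) = 0.606600
x=0.230000, w=0.606600: f=-2.041110 → w ← 0.606600 + 0.23·(-2.041110) = 0.137145
w(0.46) ≈ 0.1371

0.1371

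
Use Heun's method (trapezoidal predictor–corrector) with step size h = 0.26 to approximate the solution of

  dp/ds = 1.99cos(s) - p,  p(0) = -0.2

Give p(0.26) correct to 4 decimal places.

0.2867

Heun: k1 = f(s_n, p_n); k2 = f(s_n + h, p_n + h·k1); p_{n+1} = p_n + (h/2)·(k1 + k2).
s=0.000000, p=-0.200000:
  k1 = f(0.000000, -0.200000) = 2.190000
  k2 = f(0.260000, 0.369400) = 1.553716
  p ← -0.200000 + (0.26/2)·(2.190000 + 1.553716) = 0.286683
p(0.26) ≈ 0.2867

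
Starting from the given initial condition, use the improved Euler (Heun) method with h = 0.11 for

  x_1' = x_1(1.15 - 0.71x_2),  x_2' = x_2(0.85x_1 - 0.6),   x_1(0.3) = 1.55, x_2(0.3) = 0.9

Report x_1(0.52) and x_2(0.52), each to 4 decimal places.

1.7134, 1.0705

Heun on (x_1,x_2): k1 = f(s_n, state_n); k2 = f(s_n + h, state_n + h·k1); state_{n+1} = state_n + (h/2)·(k1 + k2).
0.300000: (1.550000, 0.900000)
  k1 = (0.792050, 0.645750)
  predictor → (1.637126, 0.971032)
  k2 = (0.754006, 0.768627)
  → (1.635033, 0.977791)
0.410000: (1.635033, 0.977791)
  k1 = (0.745197, 0.772238)
  predictor → (1.717005, 1.062737)
  k2 = (0.679001, 0.913373)
  → (1.713364, 1.070499)
(x_1(0.52), x_2(0.52)) ≈ (1.7134, 1.0705)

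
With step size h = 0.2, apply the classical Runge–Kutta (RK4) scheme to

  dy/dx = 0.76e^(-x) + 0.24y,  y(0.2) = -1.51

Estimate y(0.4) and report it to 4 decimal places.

RK4: k1 = f(x_n, y_n); k2 = f(x_n + h/2, y_n + (h/2)·k1); k3 = f(x_n + h/2, y_n + (h/2)·k2); k4 = f(x_n + h, y_n + h·k3); y_{n+1} = y_n + (h/6)·(k1 + 2k2 + 2k3 + k4).
x=0.200000, y=-1.510000:
  k1 = f(0.200000, -1.510000) = 0.259835
  k2 = f(0.300000, -1.484016) = 0.206858
  k3 = f(0.300000, -1.489314) = 0.205586
  k4 = f(0.400000, -1.468883) = 0.156911
  y ← -1.510000 + (0.2/6)·(k1 + 2k2 + 2k3 + k4) = -1.468612
y(0.4) ≈ -1.4686

-1.4686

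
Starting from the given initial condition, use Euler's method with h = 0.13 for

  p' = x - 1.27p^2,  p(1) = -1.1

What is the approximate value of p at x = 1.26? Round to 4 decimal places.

-1.2488

Euler: p_{n+1} = p_n + h·f(x_n, p_n).
x=1.000000, p=-1.100000: f=-0.536700 → p ← -1.100000 + 0.13·(-0.536700) = -1.169771
x=1.130000, p=-1.169771: f=-0.607823 → p ← -1.169771 + 0.13·(-0.607823) = -1.248788
p(1.26) ≈ -1.2488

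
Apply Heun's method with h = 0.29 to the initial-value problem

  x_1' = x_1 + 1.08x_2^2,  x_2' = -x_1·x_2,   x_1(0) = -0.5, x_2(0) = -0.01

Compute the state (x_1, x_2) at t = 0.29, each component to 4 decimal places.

-0.6660, -0.0118

Heun on (x_1,x_2): k1 = f(t_n, state_n); k2 = f(t_n + h, state_n + h·k1); state_{n+1} = state_n + (h/2)·(k1 + k2).
0.000000: (-0.500000, -0.010000)
  k1 = (-0.499892, -0.005000)
  predictor → (-0.644969, -0.011450)
  k2 = (-0.644827, -0.007385)
  → (-0.665984, -0.011796)
(x_1(0.29), x_2(0.29)) ≈ (-0.6660, -0.0118)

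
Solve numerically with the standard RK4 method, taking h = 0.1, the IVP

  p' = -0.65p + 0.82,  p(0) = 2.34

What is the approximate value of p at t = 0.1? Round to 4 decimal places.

2.2721

RK4: k1 = f(t_n, p_n); k2 = f(t_n + h/2, p_n + (h/2)·k1); k3 = f(t_n + h/2, p_n + (h/2)·k2); k4 = f(t_n + h, p_n + h·k3); p_{n+1} = p_n + (h/6)·(k1 + 2k2 + 2k3 + k4).
t=0.000000, p=2.340000:
  k1 = f(0.000000, 2.340000) = -0.701000
  k2 = f(0.050000, 2.304950) = -0.678218
  k3 = f(0.050000, 2.306089) = -0.678958
  k4 = f(0.100000, 2.272104) = -0.656868
  p ← 2.340000 + (0.1/6)·(k1 + 2k2 + 2k3 + k4) = 2.272130
p(0.1) ≈ 2.2721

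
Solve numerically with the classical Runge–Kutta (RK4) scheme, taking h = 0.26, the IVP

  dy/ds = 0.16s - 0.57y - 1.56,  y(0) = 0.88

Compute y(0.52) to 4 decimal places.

-0.0281

RK4: k1 = f(s_n, y_n); k2 = f(s_n + h/2, y_n + (h/2)·k1); k3 = f(s_n + h/2, y_n + (h/2)·k2); k4 = f(s_n + h, y_n + h·k3); y_{n+1} = y_n + (h/6)·(k1 + 2k2 + 2k3 + k4).
s=0.000000, y=0.880000:
  k1 = f(0.000000, 0.880000) = -2.061600
  k2 = f(0.130000, 0.611992) = -1.888035
  k3 = f(0.130000, 0.634555) = -1.900897
  k4 = f(0.260000, 0.385767) = -1.738287
  y ← 0.880000 + (0.26/6)·(k1 + 2k2 + 2k3 + k4) = 0.386964
s=0.260000, y=0.386964:
  k1 = f(0.260000, 0.386964) = -1.738970
  k2 = f(0.390000, 0.160898) = -1.589312
  k3 = f(0.390000, 0.180354) = -1.600402
  k4 = f(0.520000, -0.029140) = -1.460190
  y ← 0.386964 + (0.26/6)·(k1 + 2k2 + 2k3 + k4) = -0.028108
y(0.52) ≈ -0.0281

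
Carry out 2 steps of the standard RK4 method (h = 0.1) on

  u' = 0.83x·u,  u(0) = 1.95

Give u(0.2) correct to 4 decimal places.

RK4: k1 = f(x_n, u_n); k2 = f(x_n + h/2, u_n + (h/2)·k1); k3 = f(x_n + h/2, u_n + (h/2)·k2); k4 = f(x_n + h, u_n + h·k3); u_{n+1} = u_n + (h/6)·(k1 + 2k2 + 2k3 + k4).
x=0.000000, u=1.950000:
  k1 = f(0.000000, 1.950000) = 0.000000
  k2 = f(0.050000, 1.950000) = 0.080925
  k3 = f(0.050000, 1.954046) = 0.081093
  k4 = f(0.100000, 1.958109) = 0.162523
  u ← 1.950000 + (0.1/6)·(k1 + 2k2 + 2k3 + k4) = 1.958109
x=0.100000, u=1.958109:
  k1 = f(0.100000, 1.958109) = 0.162523
  k2 = f(0.150000, 1.966235) = 0.244796
  k3 = f(0.150000, 1.970349) = 0.245308
  k4 = f(0.200000, 1.982640) = 0.329118
  u ← 1.958109 + (0.1/6)·(k1 + 2k2 + 2k3 + k4) = 1.982640
u(0.2) ≈ 1.9826

1.9826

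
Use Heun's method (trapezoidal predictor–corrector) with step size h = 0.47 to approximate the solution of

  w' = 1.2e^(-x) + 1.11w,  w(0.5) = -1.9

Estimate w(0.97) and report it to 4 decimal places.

Heun: k1 = f(x_n, w_n); k2 = f(x_n + h, w_n + h·k1); w_{n+1} = w_n + (h/2)·(k1 + k2).
x=0.500000, w=-1.900000:
  k1 = f(0.500000, -1.900000) = -1.381163
  k2 = f(0.970000, -2.549147) = -2.374653
  w ← -1.900000 + (0.47/2)·(-1.381163 + (-2.374653)) = -2.782617
w(0.97) ≈ -2.7826

-2.7826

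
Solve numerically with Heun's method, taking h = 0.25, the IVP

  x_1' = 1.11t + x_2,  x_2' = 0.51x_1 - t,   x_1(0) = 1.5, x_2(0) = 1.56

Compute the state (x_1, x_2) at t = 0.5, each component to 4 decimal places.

2.5121, 1.9318

Heun on (x_1,x_2): k1 = f(t_n, state_n); k2 = f(t_n + h, state_n + h·k1); state_{n+1} = state_n + (h/2)·(k1 + k2).
0.000000: (1.500000, 1.560000)
  k1 = (1.560000, 0.765000)
  predictor → (1.890000, 1.751250)
  k2 = (2.028750, 0.713900)
  → (1.948594, 1.744862)
0.250000: (1.948594, 1.744862)
  k1 = (2.022362, 0.743783)
  predictor → (2.454184, 1.930808)
  k2 = (2.485808, 0.751634)
  → (2.512115, 1.931790)
(x_1(0.5), x_2(0.5)) ≈ (2.5121, 1.9318)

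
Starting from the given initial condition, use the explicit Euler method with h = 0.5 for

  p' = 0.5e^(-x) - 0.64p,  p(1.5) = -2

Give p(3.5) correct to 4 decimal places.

Euler: p_{n+1} = p_n + h·f(x_n, p_n).
x=1.500000, p=-2.000000: f=1.391565 → p ← -2.000000 + 0.5·1.391565 = -1.304217
x=2.000000, p=-1.304217: f=0.902367 → p ← -1.304217 + 0.5·0.902367 = -0.853034
x=2.500000, p=-0.853034: f=0.586984 → p ← -0.853034 + 0.5·0.586984 = -0.559542
x=3.000000, p=-0.559542: f=0.383000 → p ← -0.559542 + 0.5·0.383000 = -0.368042
p(3.5) ≈ -0.3680

-0.3680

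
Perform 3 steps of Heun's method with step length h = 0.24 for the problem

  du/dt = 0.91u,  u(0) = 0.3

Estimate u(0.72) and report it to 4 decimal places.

Heun: k1 = f(t_n, u_n); k2 = f(t_n + h, u_n + h·k1); u_{n+1} = u_n + (h/2)·(k1 + k2).
t=0.000000, u=0.300000:
  k1 = f(0.000000, 0.300000) = 0.273000
  k2 = f(0.240000, 0.365520) = 0.332623
  u ← 0.300000 + (0.24/2)·(0.273000 + 0.332623) = 0.372675
t=0.240000, u=0.372675:
  k1 = f(0.240000, 0.372675) = 0.339134
  k2 = f(0.480000, 0.454067) = 0.413201
  u ← 0.372675 + (0.24/2)·(0.339134 + 0.413201) = 0.462955
t=0.480000, u=0.462955:
  k1 = f(0.480000, 0.462955) = 0.421289
  k2 = f(0.720000, 0.564064) = 0.513299
  u ← 0.462955 + (0.24/2)·(0.421289 + 0.513299) = 0.575105
u(0.72) ≈ 0.5751

0.5751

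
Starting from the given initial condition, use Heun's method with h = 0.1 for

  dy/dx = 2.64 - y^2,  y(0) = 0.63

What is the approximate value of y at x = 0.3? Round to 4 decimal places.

1.1570

Heun: k1 = f(x_n, y_n); k2 = f(x_n + h, y_n + h·k1); y_{n+1} = y_n + (h/2)·(k1 + k2).
x=0.000000, y=0.630000:
  k1 = f(0.000000, 0.630000) = 2.243100
  k2 = f(0.100000, 0.854310) = 1.910154
  y ← 0.630000 + (0.1/2)·(2.243100 + 1.910154) = 0.837663
x=0.100000, y=0.837663:
  k1 = f(0.100000, 0.837663) = 1.938321
  k2 = f(0.200000, 1.031495) = 1.576018
  y ← 0.837663 + (0.1/2)·(1.938321 + 1.576018) = 1.013380
x=0.200000, y=1.013380:
  k1 = f(0.200000, 1.013380) = 1.613062
  k2 = f(0.300000, 1.174686) = 1.260113
  y ← 1.013380 + (0.1/2)·(1.613062 + 1.260113) = 1.157038
y(0.3) ≈ 1.1570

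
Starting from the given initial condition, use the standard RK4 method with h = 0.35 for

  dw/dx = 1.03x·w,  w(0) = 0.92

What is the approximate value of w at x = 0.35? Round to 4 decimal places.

RK4: k1 = f(x_n, w_n); k2 = f(x_n + h/2, w_n + (h/2)·k1); k3 = f(x_n + h/2, w_n + (h/2)·k2); k4 = f(x_n + h, w_n + h·k3); w_{n+1} = w_n + (h/6)·(k1 + 2k2 + 2k3 + k4).
x=0.000000, w=0.920000:
  k1 = f(0.000000, 0.920000) = 0.000000
  k2 = f(0.175000, 0.920000) = 0.165830
  k3 = f(0.175000, 0.949020) = 0.171061
  k4 = f(0.350000, 0.979871) = 0.353244
  w ← 0.920000 + (0.35/6)·(k1 + 2k2 + 2k3 + k4) = 0.979910
w(0.35) ≈ 0.9799

0.9799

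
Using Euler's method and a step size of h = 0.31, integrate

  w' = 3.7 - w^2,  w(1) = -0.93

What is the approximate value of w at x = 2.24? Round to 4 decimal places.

Euler: w_{n+1} = w_n + h·f(x_n, w_n).
x=1.000000, w=-0.930000: f=2.835100 → w ← -0.930000 + 0.31·2.835100 = -0.051119
x=1.310000, w=-0.051119: f=3.697387 → w ← -0.051119 + 0.31·3.697387 = 1.095071
x=1.620000, w=1.095071: f=2.500820 → w ← 1.095071 + 0.31·2.500820 = 1.870325
x=1.930000, w=1.870325: f=0.201884 → w ← 1.870325 + 0.31·0.201884 = 1.932909
w(2.24) ≈ 1.9329

1.9329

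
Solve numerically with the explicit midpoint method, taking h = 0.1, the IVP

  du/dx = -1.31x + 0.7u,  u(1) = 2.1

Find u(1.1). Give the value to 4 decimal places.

Midpoint: k1 = f(x_n, u_n); k2 = f(x_n + h/2, u_n + (h/2)·k1); u_{n+1} = u_n + h·k2.
x=1.000000, u=2.100000:
  k1 = f(1.000000, 2.100000) = 0.160000
  k2 = f(1.050000, 2.108000) = 0.100100
  u ← 2.100000 + 0.1·0.100100 = 2.110010
u(1.1) ≈ 2.1100

2.1100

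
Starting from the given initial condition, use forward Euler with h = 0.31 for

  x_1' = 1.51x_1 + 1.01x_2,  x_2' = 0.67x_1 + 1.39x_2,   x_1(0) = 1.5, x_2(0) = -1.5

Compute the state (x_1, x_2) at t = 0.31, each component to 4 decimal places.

Euler on (x_1,x_2): x_1_{n+1} = x_1_n + h·x_1', x_2_{n+1} = x_2_n + h·x_2'.
0.000000: (1.500000, -1.500000); f=(0.750000, -1.080000) → (1.732500, -1.834800)
(x_1(0.31), x_2(0.31)) ≈ (1.7325, -1.8348)

1.7325, -1.8348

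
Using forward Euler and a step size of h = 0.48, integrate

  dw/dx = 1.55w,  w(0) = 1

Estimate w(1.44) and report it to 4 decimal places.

Euler: w_{n+1} = w_n + h·f(x_n, w_n).
x=0.000000, w=1.000000: f=1.550000 → w ← 1.000000 + 0.48·1.550000 = 1.744000
x=0.480000, w=1.744000: f=2.703200 → w ← 1.744000 + 0.48·2.703200 = 3.041536
x=0.960000, w=3.041536: f=4.714381 → w ← 3.041536 + 0.48·4.714381 = 5.304439
w(1.44) ≈ 5.3044

5.3044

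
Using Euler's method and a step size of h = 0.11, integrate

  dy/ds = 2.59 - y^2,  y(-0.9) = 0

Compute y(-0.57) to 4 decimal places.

Euler: y_{n+1} = y_n + h·f(s_n, y_n).
s=-0.900000, y=0.000000: f=2.590000 → y ← 0.000000 + 0.11·2.590000 = 0.284900
s=-0.790000, y=0.284900: f=2.508832 → y ← 0.284900 + 0.11·2.508832 = 0.560872
s=-0.680000, y=0.560872: f=2.275423 → y ← 0.560872 + 0.11·2.275423 = 0.811168
y(-0.57) ≈ 0.8112

0.8112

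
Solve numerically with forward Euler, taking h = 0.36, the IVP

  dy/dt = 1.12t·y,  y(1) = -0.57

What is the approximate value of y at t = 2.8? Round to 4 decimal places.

-7.6498

Euler: y_{n+1} = y_n + h·f(t_n, y_n).
t=1.000000, y=-0.570000: f=-0.638400 → y ← -0.570000 + 0.36·(-0.638400) = -0.799824
t=1.360000, y=-0.799824: f=-1.218292 → y ← -0.799824 + 0.36·(-1.218292) = -1.238409
t=1.720000, y=-1.238409: f=-2.385671 → y ← -1.238409 + 0.36·(-2.385671) = -2.097251
t=2.080000, y=-2.097251: f=-4.885755 → y ← -2.097251 + 0.36·(-4.885755) = -3.856123
t=2.440000, y=-3.856123: f=-10.538012 → y ← -3.856123 + 0.36·(-10.538012) = -7.649807
y(2.8) ≈ -7.6498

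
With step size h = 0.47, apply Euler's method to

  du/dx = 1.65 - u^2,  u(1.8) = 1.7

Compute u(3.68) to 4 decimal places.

1.2855

Euler: u_{n+1} = u_n + h·f(x_n, u_n).
x=1.800000, u=1.700000: f=-1.240000 → u ← 1.700000 + 0.47·(-1.240000) = 1.117200
x=2.270000, u=1.117200: f=0.401864 → u ← 1.117200 + 0.47·0.401864 = 1.306076
x=2.740000, u=1.306076: f=-0.055835 → u ← 1.306076 + 0.47·(-0.055835) = 1.279834
x=3.210000, u=1.279834: f=0.012026 → u ← 1.279834 + 0.47·0.012026 = 1.285486
u(3.68) ≈ 1.2855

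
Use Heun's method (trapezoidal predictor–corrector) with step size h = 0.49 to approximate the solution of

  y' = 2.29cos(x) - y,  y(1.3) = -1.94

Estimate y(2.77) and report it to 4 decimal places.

Heun: k1 = f(x_n, y_n); k2 = f(x_n + h, y_n + h·k1); y_{n+1} = y_n + (h/2)·(k1 + k2).
x=1.300000, y=-1.940000:
  k1 = f(1.300000, -1.940000) = 2.552572
  k2 = f(1.790000, -0.689240) = 0.191274
  y ← -1.940000 + (0.49/2)·(2.552572 + 0.191274) = -1.267758
x=1.790000, y=-1.267758:
  k1 = f(1.790000, -1.267758) = 0.769792
  k2 = f(2.280000, -0.890560) = -0.600756
  y ← -1.267758 + (0.49/2)·(0.769792 + (-0.600756)) = -1.226344
x=2.280000, y=-1.226344:
  k1 = f(2.280000, -1.226344) = -0.264972
  k2 = f(2.770000, -1.356180) = -0.777528
  y ← -1.226344 + (0.49/2)·(-0.264972 + (-0.777528)) = -1.481756
y(2.77) ≈ -1.4818

-1.4818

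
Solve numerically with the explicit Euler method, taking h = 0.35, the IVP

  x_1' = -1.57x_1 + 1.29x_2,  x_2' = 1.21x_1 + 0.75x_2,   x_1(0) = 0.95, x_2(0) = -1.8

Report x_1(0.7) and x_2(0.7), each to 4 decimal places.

Euler on (x_1,x_2): x_1_{n+1} = x_1_n + h·x_1', x_2_{n+1} = x_2_n + h·x_2'.
0.000000: (0.950000, -1.800000); f=(-3.813500, -0.200500) → (-0.384725, -1.870175)
0.350000: (-0.384725, -1.870175); f=(-1.808508, -1.868149) → (-1.017703, -2.524027)
(x_1(0.7), x_2(0.7)) ≈ (-1.0177, -2.5240)

-1.0177, -2.5240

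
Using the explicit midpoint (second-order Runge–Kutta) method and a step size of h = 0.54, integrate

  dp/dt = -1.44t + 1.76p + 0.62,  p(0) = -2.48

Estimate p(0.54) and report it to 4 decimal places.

Midpoint: k1 = f(t_n, p_n); k2 = f(t_n + h/2, p_n + (h/2)·k1); p_{n+1} = p_n + h·k2.
t=0.000000, p=-2.480000:
  k1 = f(0.000000, -2.480000) = -3.744800
  k2 = f(0.270000, -3.491096) = -5.913129
  p ← -2.480000 + 0.54·(-5.913129) = -5.673090
p(0.54) ≈ -5.6731

-5.6731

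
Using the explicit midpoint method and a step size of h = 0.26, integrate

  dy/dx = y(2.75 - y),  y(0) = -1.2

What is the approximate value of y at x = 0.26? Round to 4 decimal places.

Midpoint: k1 = f(x_n, y_n); k2 = f(x_n + h/2, y_n + (h/2)·k1); y_{n+1} = y_n + h·k2.
x=0.000000, y=-1.200000:
  k1 = f(0.000000, -1.200000) = -4.740000
  k2 = f(0.130000, -1.816200) = -8.293132
  y ← -1.200000 + 0.26·(-8.293132) = -3.356214
y(0.26) ≈ -3.3562

-3.3562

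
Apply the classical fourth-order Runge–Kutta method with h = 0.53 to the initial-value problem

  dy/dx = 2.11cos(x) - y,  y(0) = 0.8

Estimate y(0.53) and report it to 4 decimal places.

1.2929

RK4: k1 = f(x_n, y_n); k2 = f(x_n + h/2, y_n + (h/2)·k1); k3 = f(x_n + h/2, y_n + (h/2)·k2); k4 = f(x_n + h, y_n + h·k3); y_{n+1} = y_n + (h/6)·(k1 + 2k2 + 2k3 + k4).
x=0.000000, y=0.800000:
  k1 = f(0.000000, 0.800000) = 1.310000
  k2 = f(0.265000, 1.147150) = 0.889195
  k3 = f(0.265000, 1.035637) = 1.000708
  k4 = f(0.530000, 1.330375) = 0.490147
  y ← 0.800000 + (0.53/6)·(k1 + 2k2 + 2k3 + k4) = 1.292896
y(0.53) ≈ 1.2929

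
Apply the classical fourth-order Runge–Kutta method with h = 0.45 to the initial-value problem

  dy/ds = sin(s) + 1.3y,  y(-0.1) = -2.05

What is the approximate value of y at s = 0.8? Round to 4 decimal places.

-6.1708

RK4: k1 = f(s_n, y_n); k2 = f(s_n + h/2, y_n + (h/2)·k1); k3 = f(s_n + h/2, y_n + (h/2)·k2); k4 = f(s_n + h, y_n + h·k3); y_{n+1} = y_n + (h/6)·(k1 + 2k2 + 2k3 + k4).
s=-0.100000, y=-2.050000:
  k1 = f(-0.100000, -2.050000) = -2.764833
  k2 = f(0.125000, -2.672088) = -3.349039
  k3 = f(0.125000, -2.803534) = -3.519919
  k4 = f(0.350000, -3.633964) = -4.381255
  y ← -2.050000 + (0.45/6)·(k1 + 2k2 + 2k3 + k4) = -3.616300
s=0.350000, y=-3.616300:
  k1 = f(0.350000, -3.616300) = -4.358293
  k2 = f(0.575000, -4.596916) = -5.432156
  k3 = f(0.575000, -4.838536) = -5.746261
  k4 = f(0.800000, -6.202118) = -7.345397
  y ← -3.616300 + (0.45/6)·(k1 + 2k2 + 2k3 + k4) = -6.170840
y(0.8) ≈ -6.1708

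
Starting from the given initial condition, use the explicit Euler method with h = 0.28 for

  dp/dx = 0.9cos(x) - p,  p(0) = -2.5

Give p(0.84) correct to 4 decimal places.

Euler: p_{n+1} = p_n + h·f(x_n, p_n).
x=0.000000, p=-2.500000: f=3.400000 → p ← -2.500000 + 0.28·3.400000 = -1.548000
x=0.280000, p=-1.548000: f=2.412950 → p ← -1.548000 + 0.28·2.412950 = -0.872374
x=0.560000, p=-0.872374: f=1.634904 → p ← -0.872374 + 0.28·1.634904 = -0.414601
p(0.84) ≈ -0.4146

-0.4146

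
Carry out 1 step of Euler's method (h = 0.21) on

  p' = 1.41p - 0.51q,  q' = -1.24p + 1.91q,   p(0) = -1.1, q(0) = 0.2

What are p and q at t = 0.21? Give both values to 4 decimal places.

Euler on (p,q): p_{n+1} = p_n + h·p', q_{n+1} = q_n + h·q'.
0.000000: (-1.100000, 0.200000); f=(-1.653000, 1.746000) → (-1.447130, 0.566660)
(p(0.21), q(0.21)) ≈ (-1.4471, 0.5667)

-1.4471, 0.5667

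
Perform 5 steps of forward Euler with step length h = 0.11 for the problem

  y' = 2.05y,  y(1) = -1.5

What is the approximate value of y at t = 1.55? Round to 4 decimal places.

-4.1463

Euler: y_{n+1} = y_n + h·f(t_n, y_n).
t=1.000000, y=-1.500000: f=-3.075000 → y ← -1.500000 + 0.11·(-3.075000) = -1.838250
t=1.110000, y=-1.838250: f=-3.768412 → y ← -1.838250 + 0.11·(-3.768412) = -2.252775
t=1.220000, y=-2.252775: f=-4.618190 → y ← -2.252775 + 0.11·(-4.618190) = -2.760776
t=1.330000, y=-2.760776: f=-5.659591 → y ← -2.760776 + 0.11·(-5.659591) = -3.383331
t=1.440000, y=-3.383331: f=-6.935829 → y ← -3.383331 + 0.11·(-6.935829) = -4.146272
y(1.55) ≈ -4.1463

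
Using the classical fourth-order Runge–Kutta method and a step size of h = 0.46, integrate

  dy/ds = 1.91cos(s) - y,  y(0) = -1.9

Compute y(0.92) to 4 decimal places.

RK4: k1 = f(s_n, y_n); k2 = f(s_n + h/2, y_n + (h/2)·k1); k3 = f(s_n + h/2, y_n + (h/2)·k2); k4 = f(s_n + h, y_n + h·k3); y_{n+1} = y_n + (h/6)·(k1 + 2k2 + 2k3 + k4).
s=0.000000, y=-1.900000:
  k1 = f(0.000000, -1.900000) = 3.810000
  k2 = f(0.230000, -1.023700) = 2.883403
  k3 = f(0.230000, -1.236817) = 3.096520
  k4 = f(0.460000, -0.475601) = 2.187061
  y ← -1.900000 + (0.46/6)·(k1 + 2k2 + 2k3 + k4) = -0.523304
s=0.460000, y=-0.523304:
  k1 = f(0.460000, -0.523304) = 2.234764
  k2 = f(0.690000, -0.009308) = 1.482388
  k3 = f(0.690000, -0.182355) = 1.655434
  k4 = f(0.920000, 0.238196) = 0.918920
  y ← -0.523304 + (0.46/6)·(k1 + 2k2 + 2k3 + k4) = 0.199611
y(0.92) ≈ 0.1996

0.1996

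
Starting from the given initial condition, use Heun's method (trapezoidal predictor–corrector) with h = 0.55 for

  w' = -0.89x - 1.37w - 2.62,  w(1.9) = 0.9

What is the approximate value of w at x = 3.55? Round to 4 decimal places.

Heun: k1 = f(x_n, w_n); k2 = f(x_n + h, w_n + h·k1); w_{n+1} = w_n + (h/2)·(k1 + k2).
x=1.900000, w=0.900000:
  k1 = f(1.900000, 0.900000) = -5.544000
  k2 = f(2.450000, -2.149200) = -1.856096
  w ← 0.900000 + (0.55/2)·(-5.544000 + (-1.856096)) = -1.135026
x=2.450000, w=-1.135026:
  k1 = f(2.450000, -1.135026) = -3.245514
  k2 = f(3.000000, -2.920059) = -1.289519
  w ← -1.135026 + (0.55/2)·(-3.245514 + (-1.289519)) = -2.382160
x=3.000000, w=-2.382160:
  k1 = f(3.000000, -2.382160) = -2.026440
  k2 = f(3.550000, -3.496703) = -0.989017
  w ← -2.382160 + (0.55/2)·(-2.026440 + (-0.989017)) = -3.211411
w(3.55) ≈ -3.2114

-3.2114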